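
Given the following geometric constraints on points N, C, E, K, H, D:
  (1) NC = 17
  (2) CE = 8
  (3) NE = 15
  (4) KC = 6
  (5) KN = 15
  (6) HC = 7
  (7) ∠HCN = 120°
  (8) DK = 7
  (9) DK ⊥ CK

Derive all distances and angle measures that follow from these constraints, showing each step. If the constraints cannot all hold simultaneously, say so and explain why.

The constraints are consistent.

Step 1: From NC = 17, CH = 7, and ∠NCH = 120°, by the law of cosines:
  NH² = NC² + CH² - 2·NC·CH·cos(120°) = 289 + 49 + 119 = 457
  NH ≈ 21.38

Step 2: From CK = 6, KD = 7, and ∠CKD = 90°, by the law of cosines:
  CD² = CK² + KD² - 2·CK·KD·cos(90°) = 36 + 49 - 0 = 85
  CD = √85

Step 3: From NC = 17, NE = 15, CE = 8, by the inverse law of cosines:
  cos(∠CNE) = (NC² + NE² - CE²) / (2·NC·NE)
  ∠CNE = 28.07°

Step 4: From NC = 17, NK = 15, CK = 6, by the inverse law of cosines:
  cos(∠CNK) = (NC² + NK² - CK²) / (2·NC·NK)
  ∠CNK = 20.4°

Step 5: From CE = 8, CN = 17, EN = 15, by the inverse law of cosines:
  cos(∠ECN) = (CE² + CN² - EN²) / (2·CE·CN)
  ∠ECN = 61.93°

Step 6: From CK = 6, CN = 17, KN = 15, by the inverse law of cosines:
  cos(∠KCN) = (CK² + CN² - KN²) / (2·CK·CN)
  ∠KCN = 60.65°

Step 7: From EC = 8, EN = 15, CN = 17, by the inverse law of cosines:
  cos(∠CEN) = (EC² + EN² - CN²) / (2·EC·EN)
  ∠CEN = 90°

Step 8: From KC = 6, KN = 15, CN = 17, by the inverse law of cosines:
  cos(∠CKN) = (KC² + KN² - CN²) / (2·KC·KN)
  ∠CKN = 98.95°

Step 9: From NC = 17, NH = 21.38, CH = 7, by the inverse law of cosines:
  cos(∠CNH) = (NC² + NH² - CH²) / (2·NC·NH)
  ∠CNH = 16.47°

Step 10: From CD = √85, CK = 6, DK = 7, by the inverse law of cosines:
  cos(∠DCK) = (CD² + CK² - DK²) / (2·CD·CK)
  ∠DCK = 49.4°

Step 11: From HC = 7, HN = 21.38, CN = 17, by the inverse law of cosines:
  cos(∠CHN) = (HC² + HN² - CN²) / (2·HC·HN)
  ∠CHN = 43.53°

Step 12: From DC = √85, DK = 7, CK = 6, by the inverse law of cosines:
  cos(∠CDK) = (DC² + DK² - CK²) / (2·DC·DK)
  ∠CDK = 40.6°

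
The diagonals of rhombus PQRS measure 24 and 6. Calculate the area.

The diagonals of a rhombus divide it into four right triangles.
Each triangle has legs 24/ 2 = 12 and 6/2 = 3, so each has area (1/2)*12*3 = 18.
Four such triangles give total area = (d1 * d2) / 2 = 72.

72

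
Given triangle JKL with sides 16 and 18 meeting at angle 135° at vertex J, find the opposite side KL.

Law of cosines: KL^2 = 16^2 + 18^2 - 2(16)(18)cos(135°) = 288*sqrt(2) + 580, so KL = 2*sqrt(72*sqrt(2) + 145).

2*sqrt(72*sqrt(2) + 145)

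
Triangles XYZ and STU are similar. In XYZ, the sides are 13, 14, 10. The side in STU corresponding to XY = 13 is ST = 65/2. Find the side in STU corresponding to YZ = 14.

Since the triangles are similar, the ratio of corresponding sides is constant.
Scale factor k = ST / XY = 65/2 / 13 = 5/2
TU = k * YZ = 5/2 * 14 = 35

35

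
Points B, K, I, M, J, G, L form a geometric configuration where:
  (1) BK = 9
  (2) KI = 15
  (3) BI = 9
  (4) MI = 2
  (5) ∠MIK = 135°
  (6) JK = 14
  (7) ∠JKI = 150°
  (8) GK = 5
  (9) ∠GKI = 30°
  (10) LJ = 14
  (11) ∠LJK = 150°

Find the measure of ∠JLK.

Step 1: By the law of cosines on triangle LJK: LK² = 14² + 14² − 2·14·14·cos(150°) = 731.48, so LK ≈ 27.05.
Step 2: By the inverse law of cosines on triangle JLK: cos(∠JLK) = (14² + 27.05² − 14²) / (2·14·27.05) = 731.48/757.29 = 0.9659, so ∠JLK = 15°.

Therefore, the measure of angle ∠JLK = 15°.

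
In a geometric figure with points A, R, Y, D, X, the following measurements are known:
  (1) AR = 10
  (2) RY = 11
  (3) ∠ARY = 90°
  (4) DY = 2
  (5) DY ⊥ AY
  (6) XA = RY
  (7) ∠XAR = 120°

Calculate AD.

Step 1: By the law of cosines on triangle ARY: AY² = 10² + 11² − 2·10·11·cos(90°) = 221, so AY ≈ 14.87.
Step 2: By the law of cosines on triangle AYD: AD² = 14.87² + 2² − 2·14.87·2·cos(90°) = 225, so AD = 15.

Therefore, the length of AD = 15.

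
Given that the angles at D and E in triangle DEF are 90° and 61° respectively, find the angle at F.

Let angle F = x. Then 90 + 61 + x = 180.
x = 180 - 151 = 29 degrees.

29 degrees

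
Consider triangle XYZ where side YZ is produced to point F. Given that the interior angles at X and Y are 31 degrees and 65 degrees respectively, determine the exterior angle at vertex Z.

Exterior angle = 31 + 65 = 96 degrees (exterior angle theorem).

96 degrees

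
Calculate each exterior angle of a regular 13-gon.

Each exterior angle of a regular n-gon is 360 / n.
For n = 13: 360 / 13 = 360/13 degrees.

360/13 degrees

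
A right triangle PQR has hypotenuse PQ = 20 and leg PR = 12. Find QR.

Rearranging the Pythagorean theorem to solve for the unknown leg:
leg^2 = hypotenuse^2 - known_leg^2 = 400 - 144 = 256
leg = sqrt(256) = 16.

16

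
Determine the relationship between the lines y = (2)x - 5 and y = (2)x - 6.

Slope of line 1: m1 = 2
Slope of line 2: m2 = 2
Two lines are parallel if and only if they have equal slopes (or both are vertical).
Here m1 = m2 = 2, confirming the lines are parallel.

Parallel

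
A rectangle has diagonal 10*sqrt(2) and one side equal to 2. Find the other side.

The diagonal of a rectangle forms a right triangle with the two sides.
Rearranging the Pythagorean theorem: missing side = sqrt(d^2 - known^2).
= sqrt(200 - 4) = sqrt(196) = 14.

14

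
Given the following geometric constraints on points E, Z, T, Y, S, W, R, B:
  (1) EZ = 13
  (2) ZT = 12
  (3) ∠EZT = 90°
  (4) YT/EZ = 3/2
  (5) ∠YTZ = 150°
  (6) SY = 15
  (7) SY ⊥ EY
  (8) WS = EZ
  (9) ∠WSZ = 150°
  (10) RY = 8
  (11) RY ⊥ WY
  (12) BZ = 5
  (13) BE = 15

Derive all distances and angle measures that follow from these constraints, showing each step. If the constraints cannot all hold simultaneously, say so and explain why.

The constraints are consistent.

From the given relations:
  YT = 3/2·EZ = 3/2·13 ≈ 19.5
  WS = EZ = 13

Step 1: From EZ = 13, ZT = 12, and ∠EZT = 90°, by the law of cosines:
  ET² = EZ² + ZT² - 2·EZ·ZT·cos(90°) = 169 + 144 - 0 = 313
  ET ≈ 17.69

Step 2: From ZT = 12, TY = 19.5, and ∠ZTY = 150°, by the law of cosines:
  ZY² = ZT² + TY² - 2·ZT·TY·cos(150°) = 144 + 380.2 + 405.3 = 929.5
  ZY ≈ 30.49

Step 3: From EB = 15, EZ = 13, BZ = 5, by the inverse law of cosines:
  cos(∠BEZ) = (EB² + EZ² - BZ²) / (2·EB·EZ)
  ∠BEZ = 18.89°

Step 4: From ZB = 5, ZE = 13, BE = 15, by the inverse law of cosines:
  cos(∠BZE) = (ZB² + ZE² - BE²) / (2·ZB·ZE)
  ∠BZE = 103.8°

Step 5: From BE = 15, BZ = 5, EZ = 13, by the inverse law of cosines:
  cos(∠EBZ) = (BE² + BZ² - EZ²) / (2·BE·BZ)
  ∠EBZ = 57.32°

Step 6: From ET = 17.69, EZ = 13, TZ = 12, by the inverse law of cosines:
  cos(∠TEZ) = (ET² + EZ² - TZ²) / (2·ET·EZ)
  ∠TEZ = 42.71°

Step 7: From ZT = 12, ZY = 30.49, TY = 19.5, by the inverse law of cosines:
  cos(∠TZY) = (ZT² + ZY² - TY²) / (2·ZT·ZY)
  ∠TZY = 18.65°

Step 8: From TE = 17.69, TZ = 12, EZ = 13, by the inverse law of cosines:
  cos(∠ETZ) = (TE² + TZ² - EZ²) / (2·TE·TZ)
  ∠ETZ = 47.29°

Step 9: From YT = 19.5, YZ = 30.49, TZ = 12, by the inverse law of cosines:
  cos(∠TYZ) = (YT² + YZ² - TZ²) / (2·YT·YZ)
  ∠TYZ = 11.35°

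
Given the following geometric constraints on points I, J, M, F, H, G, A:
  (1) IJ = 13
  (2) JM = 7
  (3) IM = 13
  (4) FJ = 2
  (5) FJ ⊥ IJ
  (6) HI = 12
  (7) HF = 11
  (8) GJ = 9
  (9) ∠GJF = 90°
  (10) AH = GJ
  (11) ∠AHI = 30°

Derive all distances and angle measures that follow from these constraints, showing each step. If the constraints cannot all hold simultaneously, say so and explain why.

The constraints are consistent.

From the given relations:
  AH = GJ = 9

Step 1: From IJ = 13, JF = 2, and ∠IJF = 90°, by the law of cosines:
  IF² = IJ² + JF² - 2·IJ·JF·cos(90°) = 169 + 4 - 0 = 173
  IF = √173

Step 2: From IH = 12, HA = 9, and ∠IHA = 30°, by the law of cosines:
  IA² = IH² + HA² - 2·IH·HA·cos(30°) = 144 + 81 - 187.1 = 37.94
  IA ≈ 6.16

Step 3: From FJ = 2, JG = 9, and ∠FJG = 90°, by the law of cosines:
  FG² = FJ² + JG² - 2·FJ·JG·cos(90°) = 4 + 81 - 0 = 85
  FG = √85

Step 4: From IJ = 13, IM = 13, JM = 7, by the inverse law of cosines:
  cos(∠JIM) = (IJ² + IM² - JM²) / (2·IJ·IM)
  ∠JIM = 31.24°

Step 5: From JI = 13, JM = 7, IM = 13, by the inverse law of cosines:
  cos(∠IJM) = (JI² + JM² - IM²) / (2·JI·JM)
  ∠IJM = 74.38°

Step 6: From MI = 13, MJ = 7, IJ = 13, by the inverse law of cosines:
  cos(∠IMJ) = (MI² + MJ² - IJ²) / (2·MI·MJ)
  ∠IMJ = 74.38°

Step 7: From IA = 6.16, IH = 12, AH = 9, by the inverse law of cosines:
  cos(∠AIH) = (IA² + IH² - AH²) / (2·IA·IH)
  ∠AIH = 46.94°

Step 8: From IF = √173, IH = 12, FH = 11, by the inverse law of cosines:
  cos(∠FIH) = (IF² + IH² - FH²) / (2·IF·IH)
  ∠FIH = 51.62°

Step 9: From IF = √173, IJ = 13, FJ = 2, by the inverse law of cosines:
  cos(∠FIJ) = (IF² + IJ² - FJ²) / (2·IF·IJ)
  ∠FIJ = 8.75°

Step 10: From FG = √85, FJ = 2, GJ = 9, by the inverse law of cosines:
  cos(∠GFJ) = (FG² + FJ² - GJ²) / (2·FG·FJ)
  ∠GFJ = 77.47°

Step 11: From FH = 11, FI = √173, HI = 12, by the inverse law of cosines:
  cos(∠HFI) = (FH² + FI² - HI²) / (2·FH·FI)
  ∠HFI = 58.78°

Step 12: From FI = √173, FJ = 2, IJ = 13, by the inverse law of cosines:
  cos(∠IFJ) = (FI² + FJ² - IJ²) / (2·FI·FJ)
  ∠IFJ = 81.25°

Step 13: From HF = 11, HI = 12, FI = √173, by the inverse law of cosines:
  cos(∠FHI) = (HF² + HI² - FI²) / (2·HF·HI)
  ∠FHI = 69.61°

Step 14: From GF = √85, GJ = 9, FJ = 2, by the inverse law of cosines:
  cos(∠FGJ) = (GF² + GJ² - FJ²) / (2·GF·GJ)
  ∠FGJ = 12.53°

Step 15: From AH = 9, AI = 6.16, HI = 12, by the inverse law of cosines:
  cos(∠HAI) = (AH² + AI² - HI²) / (2·AH·AI)
  ∠HAI = 103.06°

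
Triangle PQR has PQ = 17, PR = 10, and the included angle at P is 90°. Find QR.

By the law of cosines: QR^2 = PQ^2 + PR^2 - 2*PQ*PR*cos(P)
QR^2 = 17^2 + 10^2 - 2*17*10*cos(90°)
QR^2 = 289 + 100 - 340*(0)
QR^2 = 389
QR = sqrt(389)

sqrt(389)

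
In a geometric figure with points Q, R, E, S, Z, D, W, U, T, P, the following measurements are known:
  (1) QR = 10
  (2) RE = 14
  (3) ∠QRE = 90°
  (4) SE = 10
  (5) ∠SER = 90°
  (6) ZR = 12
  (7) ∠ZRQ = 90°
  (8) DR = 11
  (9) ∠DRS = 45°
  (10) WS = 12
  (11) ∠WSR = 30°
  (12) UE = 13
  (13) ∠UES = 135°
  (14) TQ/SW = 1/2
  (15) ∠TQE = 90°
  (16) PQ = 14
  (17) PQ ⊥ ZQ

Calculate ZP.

Step 1: By the law of cosines on triangle ZRQ: ZQ² = 12² + 10² − 2·12·10·cos(90°) = 244, so ZQ = 2·√61.
Step 2: By the law of cosines on triangle ZQP: ZP² = (2·√61)² + 14² − 2·2·√61·14·cos(90°) = 440, so ZP = 2·√110.

Therefore, the length of ZP = 2·√110.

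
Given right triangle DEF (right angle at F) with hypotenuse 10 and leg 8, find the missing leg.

By the Pythagorean theorem: EF^2 = DE^2 - DF^2
EF^2 = 10^2 - 8^2 = 100 - 64 = 36
EF = sqrt(36) = 6

6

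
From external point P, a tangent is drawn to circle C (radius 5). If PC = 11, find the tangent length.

Let T be the point of tangency. Then CT ⊥ PT (radius ⊥ tangent).
In right triangle CTP: CP² = CT² + PT²
11² = 5² + PT²
PT² = 96, PT = 4*sqrt(6)

4*sqrt(6)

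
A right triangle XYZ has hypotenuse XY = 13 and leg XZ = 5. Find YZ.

By the Pythagorean theorem: YZ^2 = XY^2 - XZ^2
YZ^2 = 13^2 - 5^2 = 169 - 25 = 144
YZ = sqrt(144) = 12

12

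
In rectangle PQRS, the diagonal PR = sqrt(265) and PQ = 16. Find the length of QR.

Using the Pythagorean theorem: d^2 = a^2 + b^2
b^2 = d^2 - a^2
b^2 = 265 - 256
b^2 = 9
b = sqrt(9) = 3

3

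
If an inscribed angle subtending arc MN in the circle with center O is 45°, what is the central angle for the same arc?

The inscribed angle theorem states that a central angle is always twice any inscribed angle that subtends the same arc.
Since the inscribed angle is 45°, the central angle = 2 × 45° = 90°.

90°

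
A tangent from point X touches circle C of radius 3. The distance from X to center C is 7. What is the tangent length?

tangent = √(d² - r²) = √(7² - 3²) = √(49 - 9) = √40 = 2*sqrt(10)

2*sqrt(10)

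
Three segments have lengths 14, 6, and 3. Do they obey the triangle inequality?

No.
The triangle inequality is violated: 6 + 3 = 9 ≤ 14.
These lengths cannot form a triangle.

No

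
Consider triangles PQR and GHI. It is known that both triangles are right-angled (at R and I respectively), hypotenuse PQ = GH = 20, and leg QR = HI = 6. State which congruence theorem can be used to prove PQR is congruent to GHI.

The given information matches HL: The hypotenuse and one leg of two right triangles are equal (Hypotenuse-Leg).

HL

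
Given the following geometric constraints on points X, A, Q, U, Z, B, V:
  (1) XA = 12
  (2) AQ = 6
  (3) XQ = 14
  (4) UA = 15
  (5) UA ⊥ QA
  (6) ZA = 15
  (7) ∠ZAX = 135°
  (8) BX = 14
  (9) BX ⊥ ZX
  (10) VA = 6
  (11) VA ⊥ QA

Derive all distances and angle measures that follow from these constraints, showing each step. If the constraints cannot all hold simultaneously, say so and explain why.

The constraints are consistent.

Step 1: From XA = 12, AZ = 15, and ∠XAZ = 135°, by the law of cosines:
  XZ² = XA² + AZ² - 2·XA·AZ·cos(135°) = 144 + 225 + 254.6 = 623.6
  XZ ≈ 24.97

Step 2: From QA = 6, AU = 15, and ∠QAU = 90°, by the law of cosines:
  QU² = QA² + AU² - 2·QA·AU·cos(90°) = 36 + 225 - 0 = 261
  QU = 3·√29

Step 3: From QA = 6, AV = 6, and ∠QAV = 90°, by the law of cosines:
  QV² = QA² + AV² - 2·QA·AV·cos(90°) = 36 + 36 - 0 = 72
  QV = 6·√2

Step 4: From XA = 12, XQ = 14, AQ = 6, by the inverse law of cosines:
  cos(∠AXQ) = (XA² + XQ² - AQ²) / (2·XA·XQ)
  ∠AXQ = 25.21°

Step 5: From AQ = 6, AX = 12, QX = 14, by the inverse law of cosines:
  cos(∠QAX) = (AQ² + AX² - QX²) / (2·AQ·AX)
  ∠QAX = 96.38°

Step 6: From QA = 6, QX = 14, AX = 12, by the inverse law of cosines:
  cos(∠AQX) = (QA² + QX² - AX²) / (2·QA·QX)
  ∠AQX = 58.41°

Step 7: From ZX = 24.97, XB = 14, and ∠ZXB = 90°, by the law of cosines:
  ZB² = ZX² + XB² - 2·ZX·XB·cos(90°) = 623.6 + 196 - 0 = 819.6
  ZB ≈ 28.63

Step 8: From XA = 12, XZ = 24.97, AZ = 15, by the inverse law of cosines:
  cos(∠AXZ) = (XA² + XZ² - AZ²) / (2·XA·XZ)
  ∠AXZ = 25.14°

Step 9: From QA = 6, QU = 3·√29, AU = 15, by the inverse law of cosines:
  cos(∠AQU) = (QA² + QU² - AU²) / (2·QA·QU)
  ∠AQU = 68.2°

Step 10: From QA = 6, QV = 6·√2, AV = 6, by the inverse law of cosines:
  cos(∠AQV) = (QA² + QV² - AV²) / (2·QA·QV)
  ∠AQV = 45°

Step 11: From UA = 15, UQ = 3·√29, AQ = 6, by the inverse law of cosines:
  cos(∠AUQ) = (UA² + UQ² - AQ²) / (2·UA·UQ)
  ∠AUQ = 21.8°

Step 12: From ZA = 15, ZX = 24.97, AX = 12, by the inverse law of cosines:
  cos(∠AZX) = (ZA² + ZX² - AX²) / (2·ZA·ZX)
  ∠AZX = 19.86°

Step 13: From VA = 6, VQ = 6·√2, AQ = 6, by the inverse law of cosines:
  cos(∠AVQ) = (VA² + VQ² - AQ²) / (2·VA·VQ)
  ∠AVQ = 45°

Step 14: From ZB = 28.63, ZX = 24.97, BX = 14, by the inverse law of cosines:
  cos(∠BZX) = (ZB² + ZX² - BX²) / (2·ZB·ZX)
  ∠BZX = 29.28°

Step 15: From BX = 14, BZ = 28.63, XZ = 24.97, by the inverse law of cosines:
  cos(∠XBZ) = (BX² + BZ² - XZ²) / (2·BX·BZ)
  ∠XBZ = 60.72°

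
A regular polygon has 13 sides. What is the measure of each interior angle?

Each interior angle of a regular n-gon is (n - 2) * 180 / n.
For n = 13: (13 - 2) * 180 / 13 = 1980/13 = 1980/13 degrees.

1980/13 degrees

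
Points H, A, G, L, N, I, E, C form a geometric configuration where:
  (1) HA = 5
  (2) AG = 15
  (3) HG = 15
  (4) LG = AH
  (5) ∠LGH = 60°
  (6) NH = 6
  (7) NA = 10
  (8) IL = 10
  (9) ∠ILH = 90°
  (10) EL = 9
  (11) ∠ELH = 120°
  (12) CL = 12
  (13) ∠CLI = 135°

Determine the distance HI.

From the given relations: LG = AH = 5.
Step 1: By the law of cosines on triangle LGH: LH² = 5² + 15² − 2·5·15·cos(60°) = 175, so LH = 5·√7.
Step 2: By the law of cosines on triangle HLI: HI² = (5·√7)² + 10² − 2·5·√7·10·cos(90°) = 275, so HI = 5·√11.

Therefore, the length of HI = 5·√11.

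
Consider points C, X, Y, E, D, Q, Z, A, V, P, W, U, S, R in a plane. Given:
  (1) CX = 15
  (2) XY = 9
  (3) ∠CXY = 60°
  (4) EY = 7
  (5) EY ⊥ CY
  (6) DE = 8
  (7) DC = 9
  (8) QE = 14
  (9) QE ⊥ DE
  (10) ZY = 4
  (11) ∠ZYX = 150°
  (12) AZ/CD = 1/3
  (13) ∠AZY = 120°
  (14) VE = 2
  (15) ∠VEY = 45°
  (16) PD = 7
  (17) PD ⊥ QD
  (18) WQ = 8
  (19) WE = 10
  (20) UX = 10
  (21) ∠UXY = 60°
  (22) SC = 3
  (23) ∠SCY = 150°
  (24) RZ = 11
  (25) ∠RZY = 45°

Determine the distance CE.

Step 1: By the law of cosines on triangle CXY: CY² = 15² + 9² − 2·15·9·cos(60°) = 171, so CY = 3·√19.
Step 2: By the law of cosines on triangle CYE: CE² = (3·√19)² + 7² − 2·3·√19·7·cos(90°) = 220, so CE = 2·√55.

Therefore, the length of CE = 2·√55.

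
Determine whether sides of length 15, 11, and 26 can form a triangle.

The longest side is 26. The other two sides sum to 11 + 15 = 26.
Since 26 ≤ 26, the two shorter sides cannot reach around to close the triangle.

No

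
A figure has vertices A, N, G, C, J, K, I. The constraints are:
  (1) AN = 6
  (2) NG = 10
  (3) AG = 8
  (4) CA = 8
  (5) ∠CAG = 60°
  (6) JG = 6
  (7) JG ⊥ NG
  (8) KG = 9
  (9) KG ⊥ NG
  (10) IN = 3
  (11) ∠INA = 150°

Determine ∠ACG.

Step 1: By the law of cosines on triangle CAG: CG² = 8² + 8² − 2·8·8·cos(60°) = 64, so CG = 8.
Step 2: By the inverse law of cosines on triangle ACG: cos(∠ACG) = (8² + 8² − 8²) / (2·8·8) = 64/128 = 0.5, so ∠ACG = 60°.

Therefore, the measure of angle ∠ACG = 60°.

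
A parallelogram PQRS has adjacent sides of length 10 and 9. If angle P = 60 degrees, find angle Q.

In a parallelogram, consecutive angles are supplementary (sum to 180°).
angle Q = 180 - angle P
angle Q = 180 - 60
angle Q = 120 degrees

120 degrees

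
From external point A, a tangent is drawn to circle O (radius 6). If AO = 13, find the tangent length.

The tangent, radius, and line from the external point to the center form a right triangle.
The right angle is where the tangent meets the radius.
By the Pythagorean theorem: tangent² + 6² = 13²
tangent² = 169 - 36 = 133
tangent = sqrt(133)

sqrt(133)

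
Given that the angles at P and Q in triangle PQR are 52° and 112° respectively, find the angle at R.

Let angle R = x. Then 52 + 112 + x = 180.
x = 180 - 164 = 16 degrees.

16 degrees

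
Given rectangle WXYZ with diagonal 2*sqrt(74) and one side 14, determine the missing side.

Using the Pythagorean theorem: d^2 = a^2 + b^2
b^2 = d^2 - a^2
b^2 = 296 - 196
b^2 = 100
b = sqrt(100) = 10

10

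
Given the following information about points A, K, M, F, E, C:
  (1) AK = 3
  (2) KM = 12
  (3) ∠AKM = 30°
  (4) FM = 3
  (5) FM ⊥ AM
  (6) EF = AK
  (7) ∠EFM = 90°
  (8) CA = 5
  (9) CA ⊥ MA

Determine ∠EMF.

From the given relations: EF = AK = 3.
Step 1: By the law of cosines on triangle MFE: ME² = 3² + 3² − 2·3·3·cos(90°) = 18, so ME = 3·√2.
Step 2: By the inverse law of cosines on triangle EMF: cos(∠EMF) = ((3·√2)² + 3² − 3²) / (2·3·√2·3) = 18/25.46 = 0.7071, so ∠EMF = 45°.

Therefore, the measure of angle ∠EMF = 45°.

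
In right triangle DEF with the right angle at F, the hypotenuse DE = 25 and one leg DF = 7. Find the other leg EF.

By the Pythagorean theorem: EF^2 = DE^2 - DF^2
EF^2 = 25^2 - 7^2 = 625 - 49 = 576
EF = sqrt(576) = 24

24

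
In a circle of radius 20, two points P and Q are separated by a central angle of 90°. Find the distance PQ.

Chord length = 2r sin(θ/2)
= 2 × 20 × sin(90°/2)
= 2 × 20 × sin(45°)
= 20*sqrt(2)

20*sqrt(2)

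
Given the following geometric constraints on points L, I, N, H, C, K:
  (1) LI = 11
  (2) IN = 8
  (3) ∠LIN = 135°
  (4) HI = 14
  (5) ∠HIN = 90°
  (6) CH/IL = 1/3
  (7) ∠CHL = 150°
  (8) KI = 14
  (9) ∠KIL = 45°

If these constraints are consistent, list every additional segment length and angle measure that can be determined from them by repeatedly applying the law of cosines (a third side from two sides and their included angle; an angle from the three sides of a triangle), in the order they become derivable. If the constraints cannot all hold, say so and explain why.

The constraints are consistent. Derivable facts, in order:
After 1 step:
- LK ≈ 9.96
- LN ≈ 17.59
- NH = 2·√65
After 2 steps:
- ∠HNI = 60.26°
- ∠IHN = 29.74°
- ∠IKL = 51.34°
- ∠ILK = 83.66°
- ∠ILN = 18.76°
- ∠INL = 26.24°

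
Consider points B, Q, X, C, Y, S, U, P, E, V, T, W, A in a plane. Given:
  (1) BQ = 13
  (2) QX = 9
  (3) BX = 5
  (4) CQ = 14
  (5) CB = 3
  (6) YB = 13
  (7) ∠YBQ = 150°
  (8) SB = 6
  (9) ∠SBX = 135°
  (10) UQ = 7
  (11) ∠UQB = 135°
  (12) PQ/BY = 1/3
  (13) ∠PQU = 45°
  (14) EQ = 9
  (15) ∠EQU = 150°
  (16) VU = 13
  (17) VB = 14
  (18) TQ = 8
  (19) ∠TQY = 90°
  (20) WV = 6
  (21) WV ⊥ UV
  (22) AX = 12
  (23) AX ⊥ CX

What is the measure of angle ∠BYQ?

Step 1: By the law of cosines on triangle YBQ: YQ² = 13² + 13² − 2·13·13·cos(150°) = 630.72, so YQ ≈ 25.11.
Step 2: By the inverse law of cosines on triangle BYQ: cos(∠BYQ) = (13² + 25.11² − 13²) / (2·13·25.11) = 630.72/652.97 = 0.9659, so ∠BYQ = 15°.

Therefore, the measure of angle ∠BYQ = 15°.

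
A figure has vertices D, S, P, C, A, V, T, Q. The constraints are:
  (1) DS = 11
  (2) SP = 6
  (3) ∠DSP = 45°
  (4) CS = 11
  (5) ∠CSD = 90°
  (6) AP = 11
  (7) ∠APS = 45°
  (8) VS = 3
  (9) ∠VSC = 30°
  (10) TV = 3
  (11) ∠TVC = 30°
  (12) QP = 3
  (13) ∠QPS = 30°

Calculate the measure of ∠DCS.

Step 1: By the law of cosines on triangle CSD: CD² = 11² + 11² − 2·11·11·cos(90°) = 242, so CD = 11·√2.
Step 2: By the inverse law of cosines on triangle DCS: cos(∠DCS) = ((11·√2)² + 11² − 11²) / (2·11·√2·11) = 242/342.24 = 0.7071, so ∠DCS = 45°.

Therefore, the measure of angle ∠DCS = 45°.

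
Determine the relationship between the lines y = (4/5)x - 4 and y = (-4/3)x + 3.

Slope of line 1: m1 = 4/5
Slope of line 2: m2 = -4/3
m1 != m2 and m1*m2 = -16/15 != -1. Neither.

Neither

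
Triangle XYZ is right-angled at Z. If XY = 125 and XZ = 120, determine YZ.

Rearranging the Pythagorean theorem to solve for the unknown leg:
leg^2 = hypotenuse^2 - known_leg^2 = 15625 - 14400 = 1225
leg = sqrt(1225) = 35.

35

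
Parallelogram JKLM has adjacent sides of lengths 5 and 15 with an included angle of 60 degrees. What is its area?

The area of a parallelogram equals the product of two adjacent sides times the sine of the included angle.
This is because the height equals 15 * sin(60°) = 15*sqrt(3)/2.
Area = 5 * 15*sqrt(3)/2 = 75*sqrt(3)/2

75*sqrt(3)/2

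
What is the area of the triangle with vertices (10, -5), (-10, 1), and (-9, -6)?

The Shoelace formula computes the area from vertex coordinates by summing cross products.
For vertices (10,-5), (-10,1), (-9,-6):
Signed sum = 10*1 - -10*-5 + -10*-6 - -9*1 + -9*-5 - 10*-6
= -40 + 69 + 105 = 134
Area = (1/2)|134| = 67.

67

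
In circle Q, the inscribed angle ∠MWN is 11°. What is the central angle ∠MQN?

The inscribed angle theorem states that a central angle is always twice any inscribed angle that subtends the same arc.
Since the inscribed angle is 11°, the central angle = 2 × 11° = 22°.

22°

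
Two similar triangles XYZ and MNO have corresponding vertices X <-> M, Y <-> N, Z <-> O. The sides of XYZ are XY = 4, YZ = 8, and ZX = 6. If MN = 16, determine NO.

Since the triangles are similar, the ratio of corresponding sides is constant.
Scale factor k = MN / XY = 16 / 4 = 4
NO = k * YZ = 4 * 8 = 32

32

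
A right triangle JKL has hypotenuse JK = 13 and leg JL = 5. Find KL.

By the Pythagorean theorem: KL^2 = JK^2 - JL^2
KL^2 = 13^2 - 5^2 = 169 - 25 = 144
KL = sqrt(144) = 12

12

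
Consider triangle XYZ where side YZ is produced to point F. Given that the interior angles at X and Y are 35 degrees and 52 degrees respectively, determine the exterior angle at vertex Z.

By the exterior angle theorem, an exterior angle of a triangle equals the sum of the two remote interior angles.
Exterior angle = angle X + angle Y
Exterior angle = 35 + 52 = 87 degrees

87 degrees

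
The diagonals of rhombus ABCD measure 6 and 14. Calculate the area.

The diagonals of a rhombus divide it into four right triangles.
Each triangle has legs 6/ 2 = 3 and 14/2 = 7, so each has area (1/2)*3*7 = 21/2.
Four such triangles give total area = (d1 * d2) / 2 = 42.

42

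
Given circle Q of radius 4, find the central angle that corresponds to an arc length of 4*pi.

Arc length L = 2πr × θ/360, so θ = 360L / (2πr).
θ = 360 × 4*pi / (2π × 4)
θ = 180°
θ = 180°

180°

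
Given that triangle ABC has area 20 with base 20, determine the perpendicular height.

height = 2 * 20 / 20 = 2

2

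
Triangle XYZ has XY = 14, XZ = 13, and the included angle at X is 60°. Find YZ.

When two sides and the included angle are known, the law of cosines gives the third side.
c^2 = a^2 + b^2 - 2ab cos(C) generalizes the Pythagorean theorem to non-right triangles.
Here: YZ^2 = 196 + 169 - 364*(1/2) = 183
YZ = sqrt(183)

sqrt(183)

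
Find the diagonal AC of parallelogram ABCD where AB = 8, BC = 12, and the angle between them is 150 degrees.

The diagonal of a parallelogram can be found by treating two adjacent sides and the diagonal as a triangle.
Applying the law of cosines with sides 8, 12 and included angle 150°:
d^2 = 64 + 144 - 192*cos(150°) = 96*sqrt(3) + 208
d = 4*sqrt(6*sqrt(3) + 13)

4*sqrt(6*sqrt(3) + 13)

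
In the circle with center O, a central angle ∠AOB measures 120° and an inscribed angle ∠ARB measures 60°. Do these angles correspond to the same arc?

By the inscribed angle theorem, if both angles subtend the same arc, the inscribed angle must be half the central angle.
Half of 120° = 60°, which equals the given inscribed angle of 60°.
Therefore, yes, they correspond to the same arc.

Yes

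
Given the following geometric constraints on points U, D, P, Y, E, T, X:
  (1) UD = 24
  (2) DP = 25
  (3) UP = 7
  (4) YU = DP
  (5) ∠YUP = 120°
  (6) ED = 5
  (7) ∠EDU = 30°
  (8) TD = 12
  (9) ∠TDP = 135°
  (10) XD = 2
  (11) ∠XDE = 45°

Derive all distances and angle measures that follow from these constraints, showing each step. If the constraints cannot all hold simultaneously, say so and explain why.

The constraints are consistent.

From the given relations:
  YU = DP = 25

Step 1: From UD = 24, DE = 5, and ∠UDE = 30°, by the law of cosines:
  UE² = UD² + DE² - 2·UD·DE·cos(30°) = 576 + 25 - 207.8 = 393.2
  UE ≈ 19.83

Step 2: From PU = 7, UY = 25, and ∠PUY = 120°, by the law of cosines:
  PY² = PU² + UY² - 2·PU·UY·cos(120°) = 49 + 625 + 175 = 849
  PY ≈ 29.14

Step 3: From PD = 25, DT = 12, and ∠PDT = 135°, by the law of cosines:
  PT² = PD² + DT² - 2·PD·DT·cos(135°) = 625 + 144 + 424.3 = 1193
  PT ≈ 34.54

Step 4: From ED = 5, DX = 2, and ∠EDX = 45°, by the law of cosines:
  EX² = ED² + DX² - 2·ED·DX·cos(45°) = 25 + 4 - 14.14 = 14.86
  EX ≈ 3.85

Step 5: From UD = 24, UP = 7, DP = 25, by the inverse law of cosines:
  cos(∠DUP) = (UD² + UP² - DP²) / (2·UD·UP)
  ∠DUP = 90°

Step 6: From DP = 25, DU = 24, PU = 7, by the inverse law of cosines:
  cos(∠PDU) = (DP² + DU² - PU²) / (2·DP·DU)
  ∠PDU = 16.26°

Step 7: From PD = 25, PU = 7, DU = 24, by the inverse law of cosines:
  cos(∠DPU) = (PD² + PU² - DU²) / (2·PD·PU)
  ∠DPU = 73.74°

Step 8: From UD = 24, UE = 19.83, DE = 5, by the inverse law of cosines:
  cos(∠DUE) = (UD² + UE² - DE²) / (2·UD·UE)
  ∠DUE = 7.24°

Step 9: From PD = 25, PT = 34.54, DT = 12, by the inverse law of cosines:
  cos(∠DPT) = (PD² + PT² - DT²) / (2·PD·PT)
  ∠DPT = 14.22°

Step 10: From PU = 7, PY = 29.14, UY = 25, by the inverse law of cosines:
  cos(∠UPY) = (PU² + PY² - UY²) / (2·PU·PY)
  ∠UPY = 47.99°

Step 11: From YP = 29.14, YU = 25, PU = 7, by the inverse law of cosines:
  cos(∠PYU) = (YP² + YU² - PU²) / (2·YP·YU)
  ∠PYU = 12.01°

Step 12: From ED = 5, EU = 19.83, DU = 24, by the inverse law of cosines:
  cos(∠DEU) = (ED² + EU² - DU²) / (2·ED·EU)
  ∠DEU = 142.76°

Step 13: From ED = 5, EX = 3.85, DX = 2, by the inverse law of cosines:
  cos(∠DEX) = (ED² + EX² - DX²) / (2·ED·EX)
  ∠DEX = 21.52°

Step 14: From TD = 12, TP = 34.54, DP = 25, by the inverse law of cosines:
  cos(∠DTP) = (TD² + TP² - DP²) / (2·TD·TP)
  ∠DTP = 30.78°

Step 15: From XD = 2, XE = 3.85, DE = 5, by the inverse law of cosines:
  cos(∠DXE) = (XD² + XE² - DE²) / (2·XD·XE)
  ∠DXE = 113.48°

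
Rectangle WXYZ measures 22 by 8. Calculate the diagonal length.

d = sqrt(22^2 + 8^2) = sqrt(548) = 2*sqrt(137)

2*sqrt(137)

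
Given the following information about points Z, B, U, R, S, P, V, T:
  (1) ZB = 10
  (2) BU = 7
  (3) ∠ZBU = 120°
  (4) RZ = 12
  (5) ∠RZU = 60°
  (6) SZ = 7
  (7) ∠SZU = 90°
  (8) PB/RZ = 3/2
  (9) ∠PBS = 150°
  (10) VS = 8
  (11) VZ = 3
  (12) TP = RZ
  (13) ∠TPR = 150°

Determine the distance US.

Step 1: By the law of cosines on triangle ZBU: ZU² = 10² + 7² − 2·10·7·cos(120°) = 219, so ZU ≈ 14.8.
Step 2: By the law of cosines on triangle UZS: US² = 14.8² + 7² − 2·14.8·7·cos(90°) = 268, so US = 2·√67.

Therefore, the length of US = 2·√67.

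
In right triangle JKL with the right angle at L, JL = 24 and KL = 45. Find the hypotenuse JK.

JK = sqrt(24^2 + 45^2) = sqrt(2601) = 51

51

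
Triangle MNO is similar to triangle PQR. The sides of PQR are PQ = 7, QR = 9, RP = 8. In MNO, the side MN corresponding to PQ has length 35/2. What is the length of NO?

Since the triangles are similar, the ratio of corresponding sides is constant.
Scale factor k = MN / PQ = 35/2 / 7 = 5/2
NO = k * QR = 5/2 * 9 = 45/2

45/2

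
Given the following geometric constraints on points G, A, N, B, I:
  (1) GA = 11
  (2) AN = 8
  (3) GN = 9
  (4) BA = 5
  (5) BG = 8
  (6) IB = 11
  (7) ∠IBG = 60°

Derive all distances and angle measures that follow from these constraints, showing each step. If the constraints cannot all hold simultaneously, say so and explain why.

The constraints are consistent.

Step 1: From GB = 8, BI = 11, and ∠GBI = 60°, by the law of cosines:
  GI² = GB² + BI² - 2·GB·BI·cos(60°) = 64 + 121 - 88 = 97
  GI = √97

Step 2: From GA = 11, GB = 8, AB = 5, by the inverse law of cosines:
  cos(∠AGB) = (GA² + GB² - AB²) / (2·GA·GB)
  ∠AGB = 24.62°

Step 3: From GA = 11, GN = 9, AN = 8, by the inverse law of cosines:
  cos(∠AGN) = (GA² + GN² - AN²) / (2·GA·GN)
  ∠AGN = 45.82°

Step 4: From AB = 5, AG = 11, BG = 8, by the inverse law of cosines:
  cos(∠BAG) = (AB² + AG² - BG²) / (2·AB·AG)
  ∠BAG = 41.8°

Step 5: From AG = 11, AN = 8, GN = 9, by the inverse law of cosines:
  cos(∠GAN) = (AG² + AN² - GN²) / (2·AG·AN)
  ∠GAN = 53.78°

Step 6: From NA = 8, NG = 9, AG = 11, by the inverse law of cosines:
  cos(∠ANG) = (NA² + NG² - AG²) / (2·NA·NG)
  ∠ANG = 80.41°

Step 7: From BA = 5, BG = 8, AG = 11, by the inverse law of cosines:
  cos(∠ABG) = (BA² + BG² - AG²) / (2·BA·BG)
  ∠ABG = 113.58°

Step 8: From GB = 8, GI = √97, BI = 11, by the inverse law of cosines:
  cos(∠BGI) = (GB² + GI² - BI²) / (2·GB·GI)
  ∠BGI = 75.3°

Step 9: From IB = 11, IG = √97, BG = 8, by the inverse law of cosines:
  cos(∠BIG) = (IB² + IG² - BG²) / (2·IB·IG)
  ∠BIG = 44.7°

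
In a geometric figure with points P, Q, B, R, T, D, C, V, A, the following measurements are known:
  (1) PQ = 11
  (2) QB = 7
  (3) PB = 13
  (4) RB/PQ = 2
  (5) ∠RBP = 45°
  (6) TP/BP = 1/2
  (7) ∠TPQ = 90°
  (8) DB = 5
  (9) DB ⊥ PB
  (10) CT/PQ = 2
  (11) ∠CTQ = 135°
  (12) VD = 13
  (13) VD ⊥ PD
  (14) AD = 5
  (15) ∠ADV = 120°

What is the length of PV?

Step 1: By the law of cosines on triangle DBP: DP² = 5² + 13² − 2·5·13·cos(90°) = 194, so DP = √194.
Step 2: By the law of cosines on triangle PDV: PV² = √194² + 13² − 2·√194·13·cos(90°) = 363, so PV = 11·√3.

Therefore, the length of PV = 11·√3.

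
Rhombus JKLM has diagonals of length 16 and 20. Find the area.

The diagonals of a rhombus divide it into four right triangles.
Each triangle has legs 16/ 2 = 8 and 20/2 = 10, so each has area (1/2)*8*10 = 40.
Four such triangles give total area = (d1 * d2) / 2 = 160.

160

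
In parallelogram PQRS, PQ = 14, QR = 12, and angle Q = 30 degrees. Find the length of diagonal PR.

Law of cosines: d^2 = 14^2 + 12^2 - 2(14)(12)cos(30°) = 340 - 168*sqrt(3), so d = 2*sqrt(85 - 42*sqrt(3)).

2*sqrt(85 - 42*sqrt(3))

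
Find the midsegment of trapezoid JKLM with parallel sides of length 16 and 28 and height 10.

The midsegment (median) of a trapezoid connects the midpoints of the non-parallel sides.
Its length is the average of the two bases: (16 + 28) / 2 = 22.

22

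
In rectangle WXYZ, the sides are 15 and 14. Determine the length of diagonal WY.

A rectangle's diagonal splits it into two right triangles, with the diagonal as the hypotenuse.
By the Pythagorean theorem, d^2 = 15^2 + 14^2 = 421.
Therefore d = sqrt(421).

sqrt(421)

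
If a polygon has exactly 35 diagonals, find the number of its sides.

Using d = n(n - 3)/2, we solve 35 = n(n - 3)/2.
So n(n - 3) = 70.
Testing n = 10: 10 * 7 = 70 = 70. Correct.
The polygon has 10 sides.

10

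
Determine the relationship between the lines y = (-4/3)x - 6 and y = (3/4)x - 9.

Slope of line 1: m1 = -4/3
Slope of line 2: m2 = 3/4
m1 * m2 = -1, so perpendicular.

Perpendicular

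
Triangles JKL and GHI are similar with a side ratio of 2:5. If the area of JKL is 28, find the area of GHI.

Area ratio = (2/5)^2 = 4/25. Area of GHI = 28 * 25/4 = 175.

175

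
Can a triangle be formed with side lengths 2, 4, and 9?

No.
The triangle inequality is violated: 2 + 4 = 6 ≤ 9.
These lengths cannot form a triangle.

No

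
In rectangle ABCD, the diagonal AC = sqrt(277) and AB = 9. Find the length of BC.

Using the Pythagorean theorem: d^2 = a^2 + b^2
b^2 = d^2 - a^2
b^2 = 277 - 81
b^2 = 196
b = sqrt(196) = 14

14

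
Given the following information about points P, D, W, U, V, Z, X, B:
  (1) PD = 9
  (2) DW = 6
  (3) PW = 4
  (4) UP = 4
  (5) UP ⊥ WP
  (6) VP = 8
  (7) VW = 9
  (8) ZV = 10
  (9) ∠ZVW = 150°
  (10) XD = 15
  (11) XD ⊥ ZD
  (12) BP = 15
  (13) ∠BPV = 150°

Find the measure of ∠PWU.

Step 1: By the law of cosines on triangle WPU: WU² = 4² + 4² − 2·4·4·cos(90°) = 32, so WU = 4·√2.
Step 2: By the inverse law of cosines on triangle PWU: cos(∠PWU) = (4² + (4·√2)² − 4²) / (2·4·4·√2) = 32/45.25 = 0.7071, so ∠PWU = 45°.

Therefore, the measure of angle ∠PWU = 45°.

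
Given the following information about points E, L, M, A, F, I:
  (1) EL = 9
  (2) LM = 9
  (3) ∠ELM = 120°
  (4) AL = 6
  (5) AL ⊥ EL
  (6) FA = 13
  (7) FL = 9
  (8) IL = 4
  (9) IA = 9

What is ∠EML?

Step 1: By the law of cosines on triangle MLE: ME² = 9² + 9² − 2·9·9·cos(120°) = 243, so ME = 9·√3.
Step 2: By the inverse law of cosines on triangle EML: cos(∠EML) = ((9·√3)² + 9² − 9²) / (2·9·√3·9) = 243/280.59 = 0.866, so ∠EML = 30°.

Therefore, the measure of angle ∠EML = 30°.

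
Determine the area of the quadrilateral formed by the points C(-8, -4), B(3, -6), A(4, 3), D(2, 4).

Shoelace: sum of cross terms = 127, Area = (1/2)|127| = 127/2

127/2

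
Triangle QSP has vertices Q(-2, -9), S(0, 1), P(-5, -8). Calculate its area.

Shoelace: Area = (1/2)|-2(1--8) + 0(-8--9) + -5(-9-1)| = (1/2)(32) = 16

16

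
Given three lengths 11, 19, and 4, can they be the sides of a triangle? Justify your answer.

No.
The triangle inequality is violated: 11 + 4 = 15 ≤ 19.
These lengths cannot form a triangle.

No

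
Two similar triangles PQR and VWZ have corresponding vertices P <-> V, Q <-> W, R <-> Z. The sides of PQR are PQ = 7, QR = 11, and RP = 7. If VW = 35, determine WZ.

Since the triangles are similar, the ratio of corresponding sides is constant.
Scale factor k = VW / PQ = 35 / 7 = 5
WZ = k * QR = 5 * 11 = 55

55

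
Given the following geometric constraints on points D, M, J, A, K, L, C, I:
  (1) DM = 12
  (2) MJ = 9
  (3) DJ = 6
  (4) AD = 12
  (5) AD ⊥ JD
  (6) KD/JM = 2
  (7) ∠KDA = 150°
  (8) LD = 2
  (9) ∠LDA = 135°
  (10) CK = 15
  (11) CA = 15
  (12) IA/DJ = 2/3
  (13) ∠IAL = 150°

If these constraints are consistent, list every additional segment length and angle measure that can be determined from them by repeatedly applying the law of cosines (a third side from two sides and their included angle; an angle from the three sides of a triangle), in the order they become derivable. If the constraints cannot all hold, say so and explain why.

The constraints are consistent. Derivable facts, in order:
After 1 step:
- AK ≈ 29.02
- AL ≈ 13.49
- JA = 6·√5
- ∠DJM = 104.48°
- ∠DMJ = 28.96°
- ∠JDM = 46.57°
After 2 steps:
- LI ≈ 17.07
- ∠ACK = 150.62°
- ∠AJD = 63.43°
- ∠AKC = 14.69°
- ∠AKD = 11.93°
- ∠ALD = 38.98°
- ∠CAK = 14.69°
- ∠DAJ = 26.57°
- ∠DAK = 18.07°
- ∠DAL = 6.02°
After 3 steps:
- ∠AIL = 23.27°
- ∠ALI = 6.73°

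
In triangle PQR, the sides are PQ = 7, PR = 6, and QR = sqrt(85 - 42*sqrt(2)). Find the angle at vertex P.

cos(P) = (7² + 6² - (sqrt(85 - 42*sqrt(2)))²) / (2 × 7 × 6) = sqrt(2)/2, so P = arccos(sqrt(2)/2) = 45°.

45°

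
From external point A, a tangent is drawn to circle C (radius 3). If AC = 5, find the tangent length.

tangent = √(d² - r²) = √(5² - 3²) = √(25 - 9) = √16 = 4

4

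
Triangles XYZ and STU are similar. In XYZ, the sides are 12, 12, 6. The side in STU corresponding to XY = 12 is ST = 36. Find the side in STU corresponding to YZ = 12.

k = 36/12 = 3. TU = 3 * 12 = 36.

36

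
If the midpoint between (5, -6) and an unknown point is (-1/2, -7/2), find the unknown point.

Using the midpoint formula: M = ((x1 + x2)/2, (y1 + y2)/2)
We know M = (-1/2, -7/2) and K = (5, -6)
For x: -1/2 = (5 + x2)/2, so x2 = 2*-1/2 - 5 = -6
For y: -7/2 = (-6 + y2)/2, so y2 = 2*-7/2 - -6 = -1
M = (-6, -1)

(-6, -1)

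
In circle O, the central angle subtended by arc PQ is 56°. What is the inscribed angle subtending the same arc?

An inscribed angle intercepts an arc from a point on the circle, while the central angle intercepts the same arc from the center.
The inscribed angle is always half the central angle: 56° / 2 = 28°.

28°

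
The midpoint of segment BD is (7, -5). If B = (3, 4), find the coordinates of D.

Using the midpoint formula: M = ((x1 + x2)/2, (y1 + y2)/2)
We know M = (7, -5) and B = (3, 4)
For x: 7 = (3 + x2)/2, so x2 = 2*7 - 3 = 11
For y: -5 = (4 + y2)/2, so y2 = 2*-5 - 4 = -14
D = (11, -14)

(11, -14)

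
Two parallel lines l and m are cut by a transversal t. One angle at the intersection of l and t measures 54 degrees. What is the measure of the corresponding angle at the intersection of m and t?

Corresponding angles are equal: 54 degrees.

54 degrees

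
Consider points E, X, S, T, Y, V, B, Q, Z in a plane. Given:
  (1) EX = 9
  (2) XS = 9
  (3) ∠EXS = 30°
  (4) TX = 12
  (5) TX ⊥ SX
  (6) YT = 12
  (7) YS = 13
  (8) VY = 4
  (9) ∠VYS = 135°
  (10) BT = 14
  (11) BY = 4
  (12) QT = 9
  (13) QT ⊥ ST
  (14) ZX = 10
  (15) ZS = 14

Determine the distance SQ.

Step 1: By the law of cosines on triangle SXT: ST² = 9² + 12² − 2·9·12·cos(90°) = 225, so ST = 15.
Step 2: By the law of cosines on triangle STQ: SQ² = 15² + 9² − 2·15·9·cos(90°) = 306, so SQ = 3·√34.

Therefore, the length of SQ = 3·√34.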